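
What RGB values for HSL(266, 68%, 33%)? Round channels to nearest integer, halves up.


H=266°, S=0.68, L=0.33
C = (1-|2L-1|)×S = (1-|-0.34|)×0.68 = 0.4488
H' = H/60 = 266/60 ≈ 4.4333; X = C×(1-|H' mod 2 - 1|) = 0.19448
m = L - C/2 = 0.33 - 0.2244 = 0.1056
Sector ⌊H'⌋ = 4 → (R',G',B') = (0.19448, 0.0, 0.4488)
RGB = ((R'+m)×255, (G'+m)×255, (B'+m)×255) = (76.5204, 26.928, 141.372)
Round half up → RGB(77, 27, 141)


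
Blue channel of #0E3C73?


Color: #0E3C73
R = 0E = 14
G = 3C = 60
B = 73 = 115
Blue = 115


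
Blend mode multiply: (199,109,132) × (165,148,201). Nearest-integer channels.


Multiply: C = A×B/255, rounded to nearest integer
R: 199×165/255 = 32835/255 ≈ 128.765 → 129
G: 109×148/255 = 16132/255 ≈ 63.263 → 63
B: 132×201/255 = 26532/255 ≈ 104.047 → 104
= RGB(129, 63, 104)


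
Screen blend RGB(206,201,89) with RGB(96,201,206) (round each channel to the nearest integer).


Screen: C = 255 - (255-A)×(255-B)/255, rounded to nearest integer
R: 255 - (255-206)×(255-96)/255 = 255 - 7791/255 ≈ 255 - 30.553 = 224.447 → 224
G: 255 - (255-201)×(255-201)/255 = 255 - 2916/255 ≈ 255 - 11.435 = 243.565 → 244
B: 255 - (255-89)×(255-206)/255 = 255 - 8134/255 ≈ 255 - 31.898 = 223.102 → 223
= RGB(224, 244, 223)


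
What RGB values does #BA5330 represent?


BA → 186 (R)
53 → 83 (G)
30 → 48 (B)
= RGB(186, 83, 48)


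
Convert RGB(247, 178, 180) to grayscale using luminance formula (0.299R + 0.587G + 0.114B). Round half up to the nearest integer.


Gray = 0.299×R + 0.587×G + 0.114×B
Gray = 0.299×247 + 0.587×178 + 0.114×180
Gray = 73.853 + 104.486 + 20.520
Gray = 198.859 → round half up → 199
Gray = 199


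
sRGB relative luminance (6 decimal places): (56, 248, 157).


Linearize each channel (sRGB transfer function): c = v/255; c_lin = c/12.92 if c ≤ 0.04045, else ((c+0.055)/1.055)^2.4
  R: 56/255 ≈ 0.219608 > 0.04045 → ((0.219608+0.055)/1.055)^2.4 ≈ 0.039546
  G: 248/255 ≈ 0.972549 > 0.04045 → ((0.972549+0.055)/1.055)^2.4 ≈ 0.938686
  B: 157/255 ≈ 0.615686 > 0.04045 → ((0.615686+0.055)/1.055)^2.4 ≈ 0.337164
R_lin = 0.039546, G_lin = 0.938686, B_lin = 0.337164
L = 0.2126×R + 0.7152×G + 0.0722×B
L = 0.2126×0.039546 + 0.7152×0.938686 + 0.0722×0.337164
L ≈ 0.704099


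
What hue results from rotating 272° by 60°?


New hue = (H + rotation) mod 360
New hue = (272 + 60) mod 360
= 332 mod 360
= 332°


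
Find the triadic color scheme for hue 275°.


Triadic: equally spaced at 120° intervals
H1 = 275°
H2 = (275 + 120) mod 360 = 35°
H3 = (275 + 240) mod 360 = 155°
Triadic = 275°, 35°, 155°


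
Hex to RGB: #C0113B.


C0 → 192 (R)
11 → 17 (G)
3B → 59 (B)
= RGB(192, 17, 59)


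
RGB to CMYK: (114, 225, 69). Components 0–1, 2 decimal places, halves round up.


R'=114/255≈0.4471, G'=225/255≈0.8824, B'=69/255≈0.2706
K = 1 - max(R',G',B') = 1 - 225/255 = 30/255 = 0.11764… → 0.12
(1-R'-K)/(1-K) simplifies to (max-R)/max with max = 225:
C = (225-114)/225 = 111/225 = 0.49333… → 0.49
M = (225-225)/225 = 0/225 = 0 → 0.00
Y = (225-69)/225 = 156/225 = 0.69333… → 0.69
= CMYK(0.49, 0.00, 0.69, 0.12)


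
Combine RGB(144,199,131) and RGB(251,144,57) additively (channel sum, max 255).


Additive: each channel = min(255, C₁+C₂)
R: 144+251 = 395 → 255
G: 199+144 = 343 → 255
B: 131+57 = 188 → 188
= RGB(255, 255, 188)


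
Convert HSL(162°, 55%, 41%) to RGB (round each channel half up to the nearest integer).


H=162°, S=0.55, L=0.41
C = (1-|2L-1|)×S = (1-|-0.18|)×0.55 = 0.451
H' = H/60 = 162/60 ≈ 2.7000; X = C×(1-|H' mod 2 - 1|) = 0.3157
m = L - C/2 = 0.41 - 0.2255 = 0.1845
Sector ⌊H'⌋ = 2 → (R',G',B') = (0.0, 0.451, 0.3157)
RGB = ((R'+m)×255, (G'+m)×255, (B'+m)×255) = (47.0475, 162.0525, 127.551)
Round half up → RGB(47, 162, 128)


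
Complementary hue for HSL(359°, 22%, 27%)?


Complement = opposite side of color wheel = hue + 180°
H' = (359 + 180) mod 360 = 179°
S and L unchanged.
= HSL(179°, 22%, 27%)


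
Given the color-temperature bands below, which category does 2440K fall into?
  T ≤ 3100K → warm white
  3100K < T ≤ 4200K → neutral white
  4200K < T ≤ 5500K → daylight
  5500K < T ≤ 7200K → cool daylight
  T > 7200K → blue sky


Temperature: 2440K
2440K ≤ 3100K → warm white
Classification: warm white


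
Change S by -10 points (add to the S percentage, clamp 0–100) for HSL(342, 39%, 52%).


Original S = 39%
Adjustment = -10 percentage points
New S = 39 + (-10) = 29
Clamp to [0, 100] → 29
= HSL(342°, 29%, 52%)


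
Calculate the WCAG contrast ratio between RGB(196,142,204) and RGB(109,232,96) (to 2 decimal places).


Linearize each sRGB channel c=v/255: c/12.92 if c ≤ 0.04045 else ((c+0.055)/1.055)^2.4
L = 0.2126×R_lin + 0.7152×G_lin + 0.0722×B_lin
Color 1 (196,142,204):
  R=196: 196/255≈0.7686 > 0.04045 → ((0.7686+0.055)/1.055)^2.4 ≈ 0.55201
  G=142: 142/255≈0.5569 > 0.04045 → ((0.5569+0.055)/1.055)^2.4 ≈ 0.27050
  B=204: 204/255≈0.8000 > 0.04045 → ((0.8000+0.055)/1.055)^2.4 ≈ 0.60383
  L1 = 0.2126×0.55201 + 0.7152×0.27050 + 0.0722×0.60383 ≈ 0.35441
Color 2 (109,232,96):
  R=109: 109/255≈0.4275 > 0.04045 → ((0.4275+0.055)/1.055)^2.4 ≈ 0.15293
  G=232: 232/255≈0.9098 > 0.04045 → ((0.9098+0.055)/1.055)^2.4 ≈ 0.80695
  B=96: 96/255≈0.3765 > 0.04045 → ((0.3765+0.055)/1.055)^2.4 ≈ 0.11697
  L2 = 0.2126×0.15293 + 0.7152×0.80695 + 0.0722×0.11697 ≈ 0.61809
Lighter = 0.61809, Darker = 0.35441
Ratio = (L_lighter + 0.05) / (L_darker + 0.05)
Ratio = (0.61809 + 0.05) / (0.35441 + 0.05) = 0.66809 / 0.40441 ≈ 1.6520
Ratio ≈ 1.65:1


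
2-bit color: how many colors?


Colors = 2^bits = 2^2
= 4 colors


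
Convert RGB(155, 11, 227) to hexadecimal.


R = 155 → 9B (hex)
G = 11 → 0B (hex)
B = 227 → E3 (hex)
Hex = #9B0BE3


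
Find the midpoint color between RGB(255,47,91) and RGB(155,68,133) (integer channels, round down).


Midpoint: each channel = ⌊(C₁+C₂)/2⌋
R: ⌊(255+155)/2⌋ = 205
G: ⌊(47+68)/2⌋ = 57
B: ⌊(91+133)/2⌋ = 112
= RGB(205, 57, 112)


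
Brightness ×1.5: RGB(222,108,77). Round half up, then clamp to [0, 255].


Multiply each channel by 1.5, round half up, clamp to [0, 255]
R: 222×1.5 = 333 → clamp → 255
G: 108×1.5 = 162
B: 77×1.5 = 115.5 → round → 116
= RGB(255, 162, 116)


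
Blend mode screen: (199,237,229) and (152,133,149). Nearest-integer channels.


Screen: C = 255 - (255-A)×(255-B)/255, rounded to nearest integer
R: 255 - (255-199)×(255-152)/255 = 255 - 5768/255 ≈ 255 - 22.620 = 232.380 → 232
G: 255 - (255-237)×(255-133)/255 = 255 - 2196/255 ≈ 255 - 8.612 = 246.388 → 246
B: 255 - (255-229)×(255-149)/255 = 255 - 2756/255 ≈ 255 - 10.808 = 244.192 → 244
= RGB(232, 246, 244)


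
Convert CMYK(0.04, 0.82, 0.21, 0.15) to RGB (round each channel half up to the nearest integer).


R = 255 × (1-C) × (1-K) = 255 × 0.96 × 0.85 = 208.08 → 208
G = 255 × (1-M) × (1-K) = 255 × 0.18 × 0.85 = 39.015 → 39
B = 255 × (1-Y) × (1-K) = 255 × 0.79 × 0.85 = 171.2325 → 171
= RGB(208, 39, 171)


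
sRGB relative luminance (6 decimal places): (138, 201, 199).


Linearize each channel (sRGB transfer function): c = v/255; c_lin = c/12.92 if c ≤ 0.04045, else ((c+0.055)/1.055)^2.4
  R: 138/255 ≈ 0.541176 > 0.04045 → ((0.541176+0.055)/1.055)^2.4 ≈ 0.254152
  G: 201/255 ≈ 0.788235 > 0.04045 → ((0.788235+0.055)/1.055)^2.4 ≈ 0.584078
  B: 199/255 ≈ 0.780392 > 0.04045 → ((0.780392+0.055)/1.055)^2.4 ≈ 0.571125
R_lin = 0.254152, G_lin = 0.584078, B_lin = 0.571125
L = 0.2126×R + 0.7152×G + 0.0722×B
L = 0.2126×0.254152 + 0.7152×0.584078 + 0.0722×0.571125
L ≈ 0.513001


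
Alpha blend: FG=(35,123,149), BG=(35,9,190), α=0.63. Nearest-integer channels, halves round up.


C = α×F + (1-α)×B, with 1-α = 0.37
R: 0.63×35 + 0.37×35 = 22.05 + 12.95 = 35.00 → 35
G: 0.63×123 + 0.37×9 = 77.49 + 3.33 = 80.82 → 81
B: 0.63×149 + 0.37×190 = 93.87 + 70.30 = 164.17 → 164
= RGB(35, 81, 164)


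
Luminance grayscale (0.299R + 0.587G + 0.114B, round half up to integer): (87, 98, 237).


Gray = 0.299×R + 0.587×G + 0.114×B
Gray = 0.299×87 + 0.587×98 + 0.114×237
Gray = 26.013 + 57.526 + 27.018
Gray = 110.557 → round half up → 111
Gray = 111


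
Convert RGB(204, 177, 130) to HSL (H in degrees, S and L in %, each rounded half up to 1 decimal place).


Normalize: R'=204/255≈0.8000, G'=177/255≈0.6941, B'=130/255≈0.5098
Max=204/255, Min=130/255, Δ=Max-Min=74/255
L = (Max+Min)/2 = (204+130)/510 = 334/510 = 0.65490… → L = 65.5%
L > 0.5 → S = Δ/(2-Max-Min) = 74/(510-204-130) = 74/176 = 0.42045… → S = 42.0%
(the 1/255 factors cancel in S and H, so raw channel differences can be used)
Max is R' → H = 60 × (((G-B)/Δ) mod 6) = 60 × (((177-130)/74) mod 6)
  47/74 = 0.6351…
  H = 60 × 0.6351… = 38.108…° → H = 38.1°
= HSL(38.1°, 42.0%, 65.5%)


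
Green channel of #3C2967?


Color: #3C2967
R = 3C = 60
G = 29 = 41
B = 67 = 103
Green = 41


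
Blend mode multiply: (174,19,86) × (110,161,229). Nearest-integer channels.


Multiply: C = A×B/255, rounded to nearest integer
R: 174×110/255 = 19140/255 ≈ 75.059 → 75
G: 19×161/255 = 3059/255 ≈ 11.996 → 12
B: 86×229/255 = 19694/255 ≈ 77.231 → 77
= RGB(75, 12, 77)


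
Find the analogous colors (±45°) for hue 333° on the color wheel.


Base hue: 333°
Left analog: (333 - 45) mod 360 = 288°
Right analog: (333 + 45) mod 360 = 18°
Analogous hues = 288° and 18°


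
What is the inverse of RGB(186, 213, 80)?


Invert: (255-R, 255-G, 255-B)
R: 255-186 = 69
G: 255-213 = 42
B: 255-80 = 175
= RGB(69, 42, 175)


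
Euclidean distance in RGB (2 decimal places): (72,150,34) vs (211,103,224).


d = √[(R₁-R₂)² + (G₁-G₂)² + (B₁-B₂)²]
d = √[(72-211)² + (150-103)² + (34-224)²]
d = √[19321 + 2209 + 36100]
d = √57630
d ≈ 240.06


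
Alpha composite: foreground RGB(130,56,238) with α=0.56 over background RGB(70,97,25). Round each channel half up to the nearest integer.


C = α×F + (1-α)×B, with 1-α = 0.44
R: 0.56×130 + 0.44×70 = 72.80 + 30.80 = 103.60 → 104
G: 0.56×56 + 0.44×97 = 31.36 + 42.68 = 74.04 → 74
B: 0.56×238 + 0.44×25 = 133.28 + 11.00 = 144.28 → 144
= RGB(104, 74, 144)


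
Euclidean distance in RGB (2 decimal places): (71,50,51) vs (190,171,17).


d = √[(R₁-R₂)² + (G₁-G₂)² + (B₁-B₂)²]
d = √[(71-190)² + (50-171)² + (51-17)²]
d = √[14161 + 14641 + 1156]
d = √29958
d ≈ 173.08


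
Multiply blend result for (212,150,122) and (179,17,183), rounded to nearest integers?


Multiply: C = A×B/255, rounded to nearest integer
R: 212×179/255 = 37948/255 ≈ 148.816 → 149
G: 150×17/255 = 2550/255 ≈ 10.000 → 10
B: 122×183/255 = 22326/255 ≈ 87.553 → 88
= RGB(149, 10, 88)


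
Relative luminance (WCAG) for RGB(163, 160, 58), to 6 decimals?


Linearize each channel (sRGB transfer function): c = v/255; c_lin = c/12.92 if c ≤ 0.04045, else ((c+0.055)/1.055)^2.4
  R: 163/255 ≈ 0.639216 > 0.04045 → ((0.639216+0.055)/1.055)^2.4 ≈ 0.366253
  G: 160/255 ≈ 0.627451 > 0.04045 → ((0.627451+0.055)/1.055)^2.4 ≈ 0.351533
  B: 58/255 ≈ 0.227451 > 0.04045 → ((0.227451+0.055)/1.055)^2.4 ≈ 0.042311
R_lin = 0.366253, G_lin = 0.351533, B_lin = 0.042311
L = 0.2126×R + 0.7152×G + 0.0722×B
L = 0.2126×0.366253 + 0.7152×0.351533 + 0.0722×0.042311
L ≈ 0.332336


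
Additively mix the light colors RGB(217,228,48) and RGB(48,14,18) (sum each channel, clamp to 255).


Additive: each channel = min(255, C₁+C₂)
R: 217+48 = 265 → 255
G: 228+14 = 242 → 242
B: 48+18 = 66 → 66
= RGB(255, 242, 66)


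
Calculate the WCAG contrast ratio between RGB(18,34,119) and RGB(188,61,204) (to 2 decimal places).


Linearize each sRGB channel c=v/255: c/12.92 if c ≤ 0.04045 else ((c+0.055)/1.055)^2.4
L = 0.2126×R_lin + 0.7152×G_lin + 0.0722×B_lin
Color 1 (18,34,119):
  R=18: 18/255≈0.0706 > 0.04045 → ((0.0706+0.055)/1.055)^2.4 ≈ 0.00605
  G=34: 34/255≈0.1333 > 0.04045 → ((0.1333+0.055)/1.055)^2.4 ≈ 0.01600
  B=119: 119/255≈0.4667 > 0.04045 → ((0.4667+0.055)/1.055)^2.4 ≈ 0.18447
  L1 = 0.2126×0.00605 + 0.7152×0.01600 + 0.0722×0.18447 ≈ 0.02605
Color 2 (188,61,204):
  R=188: 188/255≈0.7373 > 0.04045 → ((0.7373+0.055)/1.055)^2.4 ≈ 0.50289
  G=61: 61/255≈0.2392 > 0.04045 → ((0.2392+0.055)/1.055)^2.4 ≈ 0.04667
  B=204: 204/255≈0.8000 > 0.04045 → ((0.8000+0.055)/1.055)^2.4 ≈ 0.60383
  L2 = 0.2126×0.50289 + 0.7152×0.04667 + 0.0722×0.60383 ≈ 0.18388
Lighter = 0.18388, Darker = 0.02605
Ratio = (L_lighter + 0.05) / (L_darker + 0.05)
Ratio = (0.18388 + 0.05) / (0.02605 + 0.05) = 0.23388 / 0.07605 ≈ 3.0756
Ratio ≈ 3.08:1


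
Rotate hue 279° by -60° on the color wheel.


New hue = (H + rotation) mod 360
New hue = (279 -60) mod 360
= 219 mod 360
= 219°


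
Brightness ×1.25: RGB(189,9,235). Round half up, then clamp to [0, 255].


Multiply each channel by 1.25, round half up, clamp to [0, 255]
R: 189×1.25 = 236.25 → round → 236
G: 9×1.25 = 11.25 → round → 11
B: 235×1.25 = 293.75 → round → 294 → clamp → 255
= RGB(236, 11, 255)


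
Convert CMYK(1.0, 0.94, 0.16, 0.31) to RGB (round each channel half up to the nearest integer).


R = 255 × (1-C) × (1-K) = 255 × 0.00 × 0.69 = 0
G = 255 × (1-M) × (1-K) = 255 × 0.06 × 0.69 = 10.557 → 11
B = 255 × (1-Y) × (1-K) = 255 × 0.84 × 0.69 = 147.798 → 148
= RGB(0, 11, 148)


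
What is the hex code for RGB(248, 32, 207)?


R = 248 → F8 (hex)
G = 32 → 20 (hex)
B = 207 → CF (hex)
Hex = #F820CF


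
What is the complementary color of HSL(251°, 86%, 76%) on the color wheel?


Complement = opposite side of color wheel = hue + 180°
H' = (251 + 180) mod 360 = 71°
S and L unchanged.
= HSL(71°, 86%, 76%)


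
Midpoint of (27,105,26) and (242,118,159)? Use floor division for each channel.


Midpoint: each channel = ⌊(C₁+C₂)/2⌋
R: ⌊(27+242)/2⌋ = 134
G: ⌊(105+118)/2⌋ = 111
B: ⌊(26+159)/2⌋ = 92
= RGB(134, 111, 92)


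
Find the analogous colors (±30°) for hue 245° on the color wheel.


Base hue: 245°
Left analog: (245 - 30) mod 360 = 215°
Right analog: (245 + 30) mod 360 = 275°
Analogous hues = 215° and 275°


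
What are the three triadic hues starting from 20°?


Triadic: equally spaced at 120° intervals
H1 = 20°
H2 = (20 + 120) mod 360 = 140°
H3 = (20 + 240) mod 360 = 260°
Triadic = 20°, 140°, 260°


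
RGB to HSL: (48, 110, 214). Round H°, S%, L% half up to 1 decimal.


Normalize: R'=48/255≈0.1882, G'=110/255≈0.4314, B'=214/255≈0.8392
Max=214/255, Min=48/255, Δ=Max-Min=166/255
L = (Max+Min)/2 = (214+48)/510 = 262/510 = 0.51372… → L = 51.4%
L > 0.5 → S = Δ/(2-Max-Min) = 166/(510-214-48) = 166/248 = 0.66935… → S = 66.9%
(the 1/255 factors cancel in S and H, so raw channel differences can be used)
Max is B' → H = 60 × ((R-G)/Δ + 4) = 60 × ((48-110)/166 + 4)
  -62/166 + 4 = -0.3734… + 4 = 3.6265…
  H = 60 × 3.6265… = 217.590…° → H = 217.6°
= HSL(217.6°, 66.9%, 51.4%)


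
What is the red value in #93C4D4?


Color: #93C4D4
R = 93 = 147
G = C4 = 196
B = D4 = 212
Red = 147


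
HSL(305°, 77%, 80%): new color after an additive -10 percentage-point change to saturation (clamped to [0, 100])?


Original S = 77%
Adjustment = -10 percentage points
New S = 77 + (-10) = 67
Clamp to [0, 100] → 67
= HSL(305°, 67%, 80%)


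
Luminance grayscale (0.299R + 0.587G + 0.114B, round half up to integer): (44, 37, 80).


Gray = 0.299×R + 0.587×G + 0.114×B
Gray = 0.299×44 + 0.587×37 + 0.114×80
Gray = 13.156 + 21.719 + 9.120
Gray = 43.995 → round half up → 44
Gray = 44


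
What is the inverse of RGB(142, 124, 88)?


Invert: (255-R, 255-G, 255-B)
R: 255-142 = 113
G: 255-124 = 131
B: 255-88 = 167
= RGB(113, 131, 167)


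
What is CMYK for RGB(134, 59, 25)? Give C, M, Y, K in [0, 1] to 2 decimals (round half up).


R'=134/255≈0.5255, G'=59/255≈0.2314, B'=25/255≈0.0980
K = 1 - max(R',G',B') = 1 - 134/255 = 121/255 = 0.47450… → 0.47
(1-R'-K)/(1-K) simplifies to (max-R)/max with max = 134:
C = (134-134)/134 = 0/134 = 0 → 0.00
M = (134-59)/134 = 75/134 = 0.55970… → 0.56
Y = (134-25)/134 = 109/134 = 0.81343… → 0.81
= CMYK(0.00, 0.56, 0.81, 0.47)


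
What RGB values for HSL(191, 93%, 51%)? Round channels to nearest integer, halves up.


H=191°, S=0.93, L=0.51
C = (1-|2L-1|)×S = (1-|0.02|)×0.93 = 0.9114
H' = H/60 = 191/60 ≈ 3.1833; X = C×(1-|H' mod 2 - 1|) = 0.74431
m = L - C/2 = 0.51 - 0.4557 = 0.0543
Sector ⌊H'⌋ = 3 → (R',G',B') = (0.0, 0.74431, 0.9114)
RGB = ((R'+m)×255, (G'+m)×255, (B'+m)×255) = (13.8465, 203.64555, 246.2535)
Round half up → RGB(14, 204, 246)


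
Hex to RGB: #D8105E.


D8 → 216 (R)
10 → 16 (G)
5E → 94 (B)
= RGB(216, 16, 94)


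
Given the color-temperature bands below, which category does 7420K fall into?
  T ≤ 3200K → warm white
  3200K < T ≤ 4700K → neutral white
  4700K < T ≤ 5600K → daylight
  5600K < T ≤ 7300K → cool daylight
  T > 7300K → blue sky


Temperature: 7420K
7420K > 7300K → blue sky
Classification: blue sky


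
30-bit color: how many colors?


Colors = 2^bits = 2^30
= 1,073,741,824 colors


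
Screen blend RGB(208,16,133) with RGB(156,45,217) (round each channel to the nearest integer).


Screen: C = 255 - (255-A)×(255-B)/255, rounded to nearest integer
R: 255 - (255-208)×(255-156)/255 = 255 - 4653/255 ≈ 255 - 18.247 = 236.753 → 237
G: 255 - (255-16)×(255-45)/255 = 255 - 50190/255 ≈ 255 - 196.824 = 58.176 → 58
B: 255 - (255-133)×(255-217)/255 = 255 - 4636/255 ≈ 255 - 18.180 = 236.820 → 237
= RGB(237, 58, 237)


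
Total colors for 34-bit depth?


Colors = 2^bits = 2^34
= 17,179,869,184 colors


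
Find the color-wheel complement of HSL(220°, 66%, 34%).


Complement = opposite side of color wheel = hue + 180°
H' = (220 + 180) mod 360 = 40°
S and L unchanged.
= HSL(40°, 66%, 34%)


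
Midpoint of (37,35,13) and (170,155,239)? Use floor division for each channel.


Midpoint: each channel = ⌊(C₁+C₂)/2⌋
R: ⌊(37+170)/2⌋ = 103
G: ⌊(35+155)/2⌋ = 95
B: ⌊(13+239)/2⌋ = 126
= RGB(103, 95, 126)


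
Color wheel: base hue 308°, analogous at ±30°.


Base hue: 308°
Left analog: (308 - 30) mod 360 = 278°
Right analog: (308 + 30) mod 360 = 338°
Analogous hues = 278° and 338°


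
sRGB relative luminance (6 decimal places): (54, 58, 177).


Linearize each channel (sRGB transfer function): c = v/255; c_lin = c/12.92 if c ≤ 0.04045, else ((c+0.055)/1.055)^2.4
  R: 54/255 ≈ 0.211765 > 0.04045 → ((0.211765+0.055)/1.055)^2.4 ≈ 0.036889
  G: 58/255 ≈ 0.227451 > 0.04045 → ((0.227451+0.055)/1.055)^2.4 ≈ 0.042311
  B: 177/255 ≈ 0.694118 > 0.04045 → ((0.694118+0.055)/1.055)^2.4 ≈ 0.439657
R_lin = 0.036889, G_lin = 0.042311, B_lin = 0.439657
L = 0.2126×R + 0.7152×G + 0.0722×B
L = 0.2126×0.036889 + 0.7152×0.042311 + 0.0722×0.439657
L ≈ 0.069847


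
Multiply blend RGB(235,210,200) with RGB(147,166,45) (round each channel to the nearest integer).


Multiply: C = A×B/255, rounded to nearest integer
R: 235×147/255 = 34545/255 ≈ 135.471 → 135
G: 210×166/255 = 34860/255 ≈ 136.706 → 137
B: 200×45/255 = 9000/255 ≈ 35.294 → 35
= RGB(135, 137, 35)


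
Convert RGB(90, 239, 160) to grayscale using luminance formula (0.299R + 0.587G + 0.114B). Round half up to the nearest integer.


Gray = 0.299×R + 0.587×G + 0.114×B
Gray = 0.299×90 + 0.587×239 + 0.114×160
Gray = 26.910 + 140.293 + 18.240
Gray = 185.443 → round half up → 185
Gray = 185


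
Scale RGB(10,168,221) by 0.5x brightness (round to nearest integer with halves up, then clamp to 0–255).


Multiply each channel by 0.5, round half up, clamp to [0, 255]
R: 10×0.5 = 5
G: 168×0.5 = 84
B: 221×0.5 = 110.5 → round → 111
= RGB(5, 84, 111)


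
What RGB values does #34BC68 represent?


34 → 52 (R)
BC → 188 (G)
68 → 104 (B)
= RGB(52, 188, 104)


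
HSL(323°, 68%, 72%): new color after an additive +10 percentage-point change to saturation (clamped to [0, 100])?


Original S = 68%
Adjustment = +10 percentage points
New S = 68 + (10) = 78
Clamp to [0, 100] → 78
= HSL(323°, 78%, 72%)


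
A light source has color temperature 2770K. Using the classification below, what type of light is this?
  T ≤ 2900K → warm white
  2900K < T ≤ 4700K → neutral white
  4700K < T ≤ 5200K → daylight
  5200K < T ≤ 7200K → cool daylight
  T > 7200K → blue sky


Temperature: 2770K
2770K ≤ 2900K → warm white
Classification: warm white


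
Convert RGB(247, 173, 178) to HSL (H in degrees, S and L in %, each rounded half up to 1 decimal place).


Normalize: R'=247/255≈0.9686, G'=173/255≈0.6784, B'=178/255≈0.6980
Max=247/255, Min=173/255, Δ=Max-Min=74/255
L = (Max+Min)/2 = (247+173)/510 = 420/510 = 0.82352… → L = 82.4%
L > 0.5 → S = Δ/(2-Max-Min) = 74/(510-247-173) = 74/90 = 0.82222… → S = 82.2%
(the 1/255 factors cancel in S and H, so raw channel differences can be used)
Max is R' → H = 60 × (((G-B)/Δ) mod 6) = 60 × (((173-178)/74) mod 6)
  (-5)/74 = -0.0675…; negative, so add 6 → 5.9324…
  H = 60 × 5.9324… = 355.945…° → H = 355.9°
= HSL(355.9°, 82.2%, 82.4%)


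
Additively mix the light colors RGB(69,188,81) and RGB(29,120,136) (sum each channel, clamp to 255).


Additive: each channel = min(255, C₁+C₂)
R: 69+29 = 98 → 98
G: 188+120 = 308 → 255
B: 81+136 = 217 → 217
= RGB(98, 255, 217)


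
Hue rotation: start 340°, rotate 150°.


New hue = (H + rotation) mod 360
New hue = (340 + 150) mod 360
= 490 mod 360
= 130°


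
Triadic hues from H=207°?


Triadic: equally spaced at 120° intervals
H1 = 207°
H2 = (207 + 120) mod 360 = 327°
H3 = (207 + 240) mod 360 = 87°
Triadic = 207°, 327°, 87°


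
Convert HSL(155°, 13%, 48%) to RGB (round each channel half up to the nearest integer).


H=155°, S=0.13, L=0.48
C = (1-|2L-1|)×S = (1-|-0.04|)×0.13 = 0.1248
H' = H/60 = 155/60 ≈ 2.5833; X = C×(1-|H' mod 2 - 1|) = 0.0728
m = L - C/2 = 0.48 - 0.0624 = 0.4176
Sector ⌊H'⌋ = 2 → (R',G',B') = (0.0, 0.1248, 0.0728)
RGB = ((R'+m)×255, (G'+m)×255, (B'+m)×255) = (106.488, 138.312, 125.052)
Round half up → RGB(106, 138, 125)


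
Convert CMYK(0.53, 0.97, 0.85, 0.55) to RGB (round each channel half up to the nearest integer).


R = 255 × (1-C) × (1-K) = 255 × 0.47 × 0.45 = 53.9325 → 54
G = 255 × (1-M) × (1-K) = 255 × 0.03 × 0.45 = 3.4425 → 3
B = 255 × (1-Y) × (1-K) = 255 × 0.15 × 0.45 = 17.2125 → 17
= RGB(54, 3, 17)


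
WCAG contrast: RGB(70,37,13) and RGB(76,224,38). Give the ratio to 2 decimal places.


Linearize each sRGB channel c=v/255: c/12.92 if c ≤ 0.04045 else ((c+0.055)/1.055)^2.4
L = 0.2126×R_lin + 0.7152×G_lin + 0.0722×B_lin
Color 1 (70,37,13):
  R=70: 70/255≈0.2745 > 0.04045 → ((0.2745+0.055)/1.055)^2.4 ≈ 0.06125
  G=37: 37/255≈0.1451 > 0.04045 → ((0.1451+0.055)/1.055)^2.4 ≈ 0.01850
  B=13: 13/255≈0.0510 > 0.04045 → ((0.0510+0.055)/1.055)^2.4 ≈ 0.00402
  L1 = 0.2126×0.06125 + 0.7152×0.01850 + 0.0722×0.00402 ≈ 0.02654
Color 2 (76,224,38):
  R=76: 76/255≈0.2980 > 0.04045 → ((0.2980+0.055)/1.055)^2.4 ≈ 0.07227
  G=224: 224/255≈0.8784 > 0.04045 → ((0.8784+0.055)/1.055)^2.4 ≈ 0.74540
  B=38: 38/255≈0.1490 > 0.04045 → ((0.1490+0.055)/1.055)^2.4 ≈ 0.01938
  L2 = 0.2126×0.07227 + 0.7152×0.74540 + 0.0722×0.01938 ≈ 0.54988
Lighter = 0.54988, Darker = 0.02654
Ratio = (L_lighter + 0.05) / (L_darker + 0.05)
Ratio = (0.54988 + 0.05) / (0.02654 + 0.05) = 0.59988 / 0.07654 ≈ 7.8371
Ratio ≈ 7.84:1


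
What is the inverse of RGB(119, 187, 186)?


Invert: (255-R, 255-G, 255-B)
R: 255-119 = 136
G: 255-187 = 68
B: 255-186 = 69
= RGB(136, 68, 69)


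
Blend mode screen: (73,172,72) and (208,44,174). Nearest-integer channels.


Screen: C = 255 - (255-A)×(255-B)/255, rounded to nearest integer
R: 255 - (255-73)×(255-208)/255 = 255 - 8554/255 ≈ 255 - 33.545 = 221.455 → 221
G: 255 - (255-172)×(255-44)/255 = 255 - 17513/255 ≈ 255 - 68.678 = 186.322 → 186
B: 255 - (255-72)×(255-174)/255 = 255 - 14823/255 ≈ 255 - 58.129 = 196.871 → 197
= RGB(221, 186, 197)


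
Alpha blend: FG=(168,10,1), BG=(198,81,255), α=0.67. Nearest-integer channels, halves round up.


C = α×F + (1-α)×B, with 1-α = 0.33
R: 0.67×168 + 0.33×198 = 112.56 + 65.34 = 177.90 → 178
G: 0.67×10 + 0.33×81 = 6.70 + 26.73 = 33.43 → 33
B: 0.67×1 + 0.33×255 = 0.67 + 84.15 = 84.82 → 85
= RGB(178, 33, 85)


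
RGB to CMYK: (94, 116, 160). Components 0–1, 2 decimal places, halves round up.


R'=94/255≈0.3686, G'=116/255≈0.4549, B'=160/255≈0.6275
K = 1 - max(R',G',B') = 1 - 160/255 = 95/255 = 0.37254… → 0.37
(1-R'-K)/(1-K) simplifies to (max-R)/max with max = 160:
C = (160-94)/160 = 66/160 = 0.4125 → 0.41
M = (160-116)/160 = 44/160 = 0.275 → 0.28
Y = (160-160)/160 = 0/160 = 0 → 0.00
= CMYK(0.41, 0.28, 0.00, 0.37)


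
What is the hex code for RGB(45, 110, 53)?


R = 45 → 2D (hex)
G = 110 → 6E (hex)
B = 53 → 35 (hex)
Hex = #2D6E35


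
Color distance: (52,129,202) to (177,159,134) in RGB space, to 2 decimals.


d = √[(R₁-R₂)² + (G₁-G₂)² + (B₁-B₂)²]
d = √[(52-177)² + (129-159)² + (202-134)²]
d = √[15625 + 900 + 4624]
d = √21149
d ≈ 145.43


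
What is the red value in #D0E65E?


Color: #D0E65E
R = D0 = 208
G = E6 = 230
B = 5E = 94
Red = 208


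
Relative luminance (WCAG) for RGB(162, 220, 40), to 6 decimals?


Linearize each channel (sRGB transfer function): c = v/255; c_lin = c/12.92 if c ≤ 0.04045, else ((c+0.055)/1.055)^2.4
  R: 162/255 ≈ 0.635294 > 0.04045 → ((0.635294+0.055)/1.055)^2.4 ≈ 0.361307
  G: 220/255 ≈ 0.862745 > 0.04045 → ((0.862745+0.055)/1.055)^2.4 ≈ 0.715694
  B: 40/255 ≈ 0.156863 > 0.04045 → ((0.156863+0.055)/1.055)^2.4 ≈ 0.021219
R_lin = 0.361307, G_lin = 0.715694, B_lin = 0.021219
L = 0.2126×R + 0.7152×G + 0.0722×B
L = 0.2126×0.361307 + 0.7152×0.715694 + 0.0722×0.021219
L ≈ 0.590210


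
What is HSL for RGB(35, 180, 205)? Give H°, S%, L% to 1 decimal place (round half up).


Normalize: R'=35/255≈0.1373, G'=180/255≈0.7059, B'=205/255≈0.8039
Max=205/255, Min=35/255, Δ=Max-Min=170/255
L = (Max+Min)/2 = (205+35)/510 = 240/510 = 0.47058… → L = 47.1%
L ≤ 0.5 → S = Δ/(Max+Min) = 170/(205+35) = 170/240 = 0.70833… → S = 70.8%
(the 1/255 factors cancel in S and H, so raw channel differences can be used)
Max is B' → H = 60 × ((R-G)/Δ + 4) = 60 × ((35-180)/170 + 4)
  -145/170 + 4 = -0.8529… + 4 = 3.1470…
  H = 60 × 3.1470… = 188.823…° → H = 188.8°
= HSL(188.8°, 70.8%, 47.1%)


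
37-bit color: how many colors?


Colors = 2^bits = 2^37
= 137,438,953,472 colors


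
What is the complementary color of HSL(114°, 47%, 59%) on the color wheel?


Complement = opposite side of color wheel = hue + 180°
H' = (114 + 180) mod 360 = 294°
S and L unchanged.
= HSL(294°, 47%, 59%)


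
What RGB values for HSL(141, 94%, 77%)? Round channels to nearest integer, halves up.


H=141°, S=0.94, L=0.77
C = (1-|2L-1|)×S = (1-|0.54|)×0.94 = 0.4324
H' = H/60 = 141/60 ≈ 2.3500; X = C×(1-|H' mod 2 - 1|) = 0.15134
m = L - C/2 = 0.77 - 0.2162 = 0.5538
Sector ⌊H'⌋ = 2 → (R',G',B') = (0.0, 0.4324, 0.15134)
RGB = ((R'+m)×255, (G'+m)×255, (B'+m)×255) = (141.219, 251.481, 179.8107)
Round half up → RGB(141, 251, 180)


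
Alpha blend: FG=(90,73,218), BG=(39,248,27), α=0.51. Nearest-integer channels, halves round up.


C = α×F + (1-α)×B, with 1-α = 0.49
R: 0.51×90 + 0.49×39 = 45.90 + 19.11 = 65.01 → 65
G: 0.51×73 + 0.49×248 = 37.23 + 121.52 = 158.75 → 159
B: 0.51×218 + 0.49×27 = 111.18 + 13.23 = 124.41 → 124
= RGB(65, 159, 124)


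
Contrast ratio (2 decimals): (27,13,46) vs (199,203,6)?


Linearize each sRGB channel c=v/255: c/12.92 if c ≤ 0.04045 else ((c+0.055)/1.055)^2.4
L = 0.2126×R_lin + 0.7152×G_lin + 0.0722×B_lin
Color 1 (27,13,46):
  R=27: 27/255≈0.1059 > 0.04045 → ((0.1059+0.055)/1.055)^2.4 ≈ 0.01096
  G=13: 13/255≈0.0510 > 0.04045 → ((0.0510+0.055)/1.055)^2.4 ≈ 0.00402
  B=46: 46/255≈0.1804 > 0.04045 → ((0.1804+0.055)/1.055)^2.4 ≈ 0.02732
  L1 = 0.2126×0.01096 + 0.7152×0.00402 + 0.0722×0.02732 ≈ 0.00718
Color 2 (199,203,6):
  R=199: 199/255≈0.7804 > 0.04045 → ((0.7804+0.055)/1.055)^2.4 ≈ 0.57112
  G=203: 203/255≈0.7961 > 0.04045 → ((0.7961+0.055)/1.055)^2.4 ≈ 0.59720
  B=6: 6/255≈0.0235 ≤ 0.04045 → 0.0235/12.92 ≈ 0.00182
  L2 = 0.2126×0.57112 + 0.7152×0.59720 + 0.0722×0.00182 ≈ 0.54867
Lighter = 0.54867, Darker = 0.00718
Ratio = (L_lighter + 0.05) / (L_darker + 0.05)
Ratio = (0.54867 + 0.05) / (0.00718 + 0.05) = 0.59867 / 0.05718 ≈ 10.4697
Ratio ≈ 10.47:1


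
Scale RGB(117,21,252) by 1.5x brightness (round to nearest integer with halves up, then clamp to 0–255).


Multiply each channel by 1.5, round half up, clamp to [0, 255]
R: 117×1.5 = 175.5 → round → 176
G: 21×1.5 = 31.5 → round → 32
B: 252×1.5 = 378 → clamp → 255
= RGB(176, 32, 255)


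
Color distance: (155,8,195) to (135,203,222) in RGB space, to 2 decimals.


d = √[(R₁-R₂)² + (G₁-G₂)² + (B₁-B₂)²]
d = √[(155-135)² + (8-203)² + (195-222)²]
d = √[400 + 38025 + 729]
d = √39154
d ≈ 197.87


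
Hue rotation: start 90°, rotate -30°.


New hue = (H + rotation) mod 360
New hue = (90 -30) mod 360
= 60 mod 360
= 60°


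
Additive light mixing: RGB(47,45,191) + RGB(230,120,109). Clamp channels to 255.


Additive: each channel = min(255, C₁+C₂)
R: 47+230 = 277 → 255
G: 45+120 = 165 → 165
B: 191+109 = 300 → 255
= RGB(255, 165, 255)


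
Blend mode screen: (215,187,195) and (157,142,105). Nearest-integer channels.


Screen: C = 255 - (255-A)×(255-B)/255, rounded to nearest integer
R: 255 - (255-215)×(255-157)/255 = 255 - 3920/255 ≈ 255 - 15.373 = 239.627 → 240
G: 255 - (255-187)×(255-142)/255 = 255 - 7684/255 ≈ 255 - 30.133 = 224.867 → 225
B: 255 - (255-195)×(255-105)/255 = 255 - 9000/255 ≈ 255 - 35.294 = 219.706 → 220
= RGB(240, 225, 220)


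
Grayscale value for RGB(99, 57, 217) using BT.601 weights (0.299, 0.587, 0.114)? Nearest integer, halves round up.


Gray = 0.299×R + 0.587×G + 0.114×B
Gray = 0.299×99 + 0.587×57 + 0.114×217
Gray = 29.601 + 33.459 + 24.738
Gray = 87.798 → round half up → 88
Gray = 88


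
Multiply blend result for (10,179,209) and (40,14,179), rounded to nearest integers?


Multiply: C = A×B/255, rounded to nearest integer
R: 10×40/255 = 400/255 ≈ 1.569 → 2
G: 179×14/255 = 2506/255 ≈ 9.827 → 10
B: 209×179/255 = 37411/255 ≈ 146.710 → 147
= RGB(2, 10, 147)


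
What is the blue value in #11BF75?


Color: #11BF75
R = 11 = 17
G = BF = 191
B = 75 = 117
Blue = 117


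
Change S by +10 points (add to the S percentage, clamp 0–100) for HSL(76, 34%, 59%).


Original S = 34%
Adjustment = +10 percentage points
New S = 34 + (10) = 44
Clamp to [0, 100] → 44
= HSL(76°, 44%, 59%)


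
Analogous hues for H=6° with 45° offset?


Base hue: 6°
Left analog: (6 - 45) mod 360 = 321°
Right analog: (6 + 45) mod 360 = 51°
Analogous hues = 321° and 51°


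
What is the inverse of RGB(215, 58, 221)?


Invert: (255-R, 255-G, 255-B)
R: 255-215 = 40
G: 255-58 = 197
B: 255-221 = 34
= RGB(40, 197, 34)


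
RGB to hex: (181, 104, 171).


R = 181 → B5 (hex)
G = 104 → 68 (hex)
B = 171 → AB (hex)
Hex = #B568AB


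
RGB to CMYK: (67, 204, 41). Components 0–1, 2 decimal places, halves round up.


R'=67/255≈0.2627, G'=204/255≈0.8000, B'=41/255≈0.1608
K = 1 - max(R',G',B') = 1 - 204/255 = 51/255 = 0.2 → 0.20
(1-R'-K)/(1-K) simplifies to (max-R)/max with max = 204:
C = (204-67)/204 = 137/204 = 0.67156… → 0.67
M = (204-204)/204 = 0/204 = 0 → 0.00
Y = (204-41)/204 = 163/204 = 0.79901… → 0.80
= CMYK(0.67, 0.00, 0.80, 0.20)


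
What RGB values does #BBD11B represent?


BB → 187 (R)
D1 → 209 (G)
1B → 27 (B)
= RGB(187, 209, 27)


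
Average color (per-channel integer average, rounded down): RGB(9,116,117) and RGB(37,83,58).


Midpoint: each channel = ⌊(C₁+C₂)/2⌋
R: ⌊(9+37)/2⌋ = 23
G: ⌊(116+83)/2⌋ = 99
B: ⌊(117+58)/2⌋ = 87
= RGB(23, 99, 87)


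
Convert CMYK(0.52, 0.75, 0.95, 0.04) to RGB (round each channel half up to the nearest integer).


R = 255 × (1-C) × (1-K) = 255 × 0.48 × 0.96 = 117.504 → 118
G = 255 × (1-M) × (1-K) = 255 × 0.25 × 0.96 = 61.2 → 61
B = 255 × (1-Y) × (1-K) = 255 × 0.05 × 0.96 = 12.24 → 12
= RGB(118, 61, 12)


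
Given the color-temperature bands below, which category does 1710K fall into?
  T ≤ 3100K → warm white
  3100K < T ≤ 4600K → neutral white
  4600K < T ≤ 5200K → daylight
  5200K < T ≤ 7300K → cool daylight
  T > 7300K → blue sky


Temperature: 1710K
1710K ≤ 3100K → warm white
Classification: warm white


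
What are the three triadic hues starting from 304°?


Triadic: equally spaced at 120° intervals
H1 = 304°
H2 = (304 + 120) mod 360 = 64°
H3 = (304 + 240) mod 360 = 184°
Triadic = 304°, 64°, 184°


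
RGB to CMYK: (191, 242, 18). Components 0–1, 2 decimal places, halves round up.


R'=191/255≈0.7490, G'=242/255≈0.9490, B'=18/255≈0.0706
K = 1 - max(R',G',B') = 1 - 242/255 = 13/255 = 0.05098… → 0.05
(1-R'-K)/(1-K) simplifies to (max-R)/max with max = 242:
C = (242-191)/242 = 51/242 = 0.21074… → 0.21
M = (242-242)/242 = 0/242 = 0 → 0.00
Y = (242-18)/242 = 224/242 = 0.92561… → 0.93
= CMYK(0.21, 0.00, 0.93, 0.05)


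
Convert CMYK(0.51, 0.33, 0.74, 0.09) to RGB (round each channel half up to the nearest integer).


R = 255 × (1-C) × (1-K) = 255 × 0.49 × 0.91 = 113.7045 → 114
G = 255 × (1-M) × (1-K) = 255 × 0.67 × 0.91 = 155.4735 → 155
B = 255 × (1-Y) × (1-K) = 255 × 0.26 × 0.91 = 60.333 → 60
= RGB(114, 155, 60)


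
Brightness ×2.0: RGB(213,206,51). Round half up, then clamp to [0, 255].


Multiply each channel by 2.0, round half up, clamp to [0, 255]
R: 213×2.0 = 426 → clamp → 255
G: 206×2.0 = 412 → clamp → 255
B: 51×2.0 = 102
= RGB(255, 255, 102)


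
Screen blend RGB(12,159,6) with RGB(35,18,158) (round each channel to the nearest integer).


Screen: C = 255 - (255-A)×(255-B)/255, rounded to nearest integer
R: 255 - (255-12)×(255-35)/255 = 255 - 53460/255 ≈ 255 - 209.647 = 45.353 → 45
G: 255 - (255-159)×(255-18)/255 = 255 - 22752/255 ≈ 255 - 89.224 = 165.776 → 166
B: 255 - (255-6)×(255-158)/255 = 255 - 24153/255 ≈ 255 - 94.718 = 160.282 → 160
= RGB(45, 166, 160)


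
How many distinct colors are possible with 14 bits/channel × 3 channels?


Total bits = 14 bits/channel × 3 channels = 42 bits
Distinct colors = 2^42
= 4,398,046,511,104 colors


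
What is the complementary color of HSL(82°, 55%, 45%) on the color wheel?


Complement = opposite side of color wheel = hue + 180°
H' = (82 + 180) mod 360 = 262°
S and L unchanged.
= HSL(262°, 55%, 45%)


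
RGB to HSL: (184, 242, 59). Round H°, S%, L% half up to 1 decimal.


Normalize: R'=184/255≈0.7216, G'=242/255≈0.9490, B'=59/255≈0.2314
Max=242/255, Min=59/255, Δ=Max-Min=183/255
L = (Max+Min)/2 = (242+59)/510 = 301/510 = 0.59019… → L = 59.0%
L > 0.5 → S = Δ/(2-Max-Min) = 183/(510-242-59) = 183/209 = 0.87559… → S = 87.6%
(the 1/255 factors cancel in S and H, so raw channel differences can be used)
Max is G' → H = 60 × ((B-R)/Δ + 2) = 60 × ((59-184)/183 + 2)
  -125/183 + 2 = -0.6830… + 2 = 1.3169…
  H = 60 × 1.3169… = 79.016…° → H = 79.0°
= HSL(79.0°, 87.6%, 59.0%)


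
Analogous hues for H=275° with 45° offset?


Base hue: 275°
Left analog: (275 - 45) mod 360 = 230°
Right analog: (275 + 45) mod 360 = 320°
Analogous hues = 230° and 320°


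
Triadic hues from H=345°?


Triadic: equally spaced at 120° intervals
H1 = 345°
H2 = (345 + 120) mod 360 = 105°
H3 = (345 + 240) mod 360 = 225°
Triadic = 345°, 105°, 225°


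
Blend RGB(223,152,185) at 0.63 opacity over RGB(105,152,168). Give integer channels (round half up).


C = α×F + (1-α)×B, with 1-α = 0.37
R: 0.63×223 + 0.37×105 = 140.49 + 38.85 = 179.34 → 179
G: 0.63×152 + 0.37×152 = 95.76 + 56.24 = 152.00 → 152
B: 0.63×185 + 0.37×168 = 116.55 + 62.16 = 178.71 → 179
= RGB(179, 152, 179)


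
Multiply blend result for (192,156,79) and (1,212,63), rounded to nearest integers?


Multiply: C = A×B/255, rounded to nearest integer
R: 192×1/255 = 192/255 ≈ 0.753 → 1
G: 156×212/255 = 33072/255 ≈ 129.694 → 130
B: 79×63/255 = 4977/255 ≈ 19.518 → 20
= RGB(1, 130, 20)


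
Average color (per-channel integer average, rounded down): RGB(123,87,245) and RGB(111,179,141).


Midpoint: each channel = ⌊(C₁+C₂)/2⌋
R: ⌊(123+111)/2⌋ = 117
G: ⌊(87+179)/2⌋ = 133
B: ⌊(245+141)/2⌋ = 193
= RGB(117, 133, 193)


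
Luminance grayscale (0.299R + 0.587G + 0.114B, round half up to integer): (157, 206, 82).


Gray = 0.299×R + 0.587×G + 0.114×B
Gray = 0.299×157 + 0.587×206 + 0.114×82
Gray = 46.943 + 120.922 + 9.348
Gray = 177.213 → round half up → 177
Gray = 177


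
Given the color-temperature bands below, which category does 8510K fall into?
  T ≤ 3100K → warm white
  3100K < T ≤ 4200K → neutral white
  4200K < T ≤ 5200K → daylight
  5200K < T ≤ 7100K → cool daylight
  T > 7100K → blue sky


Temperature: 8510K
8510K > 7100K → blue sky
Classification: blue sky


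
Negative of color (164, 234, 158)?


Invert: (255-R, 255-G, 255-B)
R: 255-164 = 91
G: 255-234 = 21
B: 255-158 = 97
= RGB(91, 21, 97)


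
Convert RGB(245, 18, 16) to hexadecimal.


R = 245 → F5 (hex)
G = 18 → 12 (hex)
B = 16 → 10 (hex)
Hex = #F51210


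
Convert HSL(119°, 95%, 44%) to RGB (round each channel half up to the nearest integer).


H=119°, S=0.95, L=0.44
C = (1-|2L-1|)×S = (1-|-0.12|)×0.95 = 0.836
H' = H/60 = 119/60 ≈ 1.9833; X = C×(1-|H' mod 2 - 1|) ≈ 0.0139
m = L - C/2 = 0.44 - 0.418 = 0.022
Sector ⌊H'⌋ = 1 → (R',G',B') = (≈0.0139, 0.836, 0.0)
RGB = ((R'+m)×255, (G'+m)×255, (B'+m)×255) = (9.163, 218.79, 5.61)
Round half up → RGB(9, 219, 6)


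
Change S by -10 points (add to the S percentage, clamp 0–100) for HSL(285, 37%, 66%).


Original S = 37%
Adjustment = -10 percentage points
New S = 37 + (-10) = 27
Clamp to [0, 100] → 27
= HSL(285°, 27%, 66%)


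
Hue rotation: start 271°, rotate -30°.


New hue = (H + rotation) mod 360
New hue = (271 -30) mod 360
= 241 mod 360
= 241°


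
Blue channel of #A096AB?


Color: #A096AB
R = A0 = 160
G = 96 = 150
B = AB = 171
Blue = 171


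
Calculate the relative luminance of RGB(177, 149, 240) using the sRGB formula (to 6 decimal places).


Linearize each channel (sRGB transfer function): c = v/255; c_lin = c/12.92 if c ≤ 0.04045, else ((c+0.055)/1.055)^2.4
  R: 177/255 ≈ 0.694118 > 0.04045 → ((0.694118+0.055)/1.055)^2.4 ≈ 0.439657
  G: 149/255 ≈ 0.584314 > 0.04045 → ((0.584314+0.055)/1.055)^2.4 ≈ 0.300544
  B: 240/255 ≈ 0.941176 > 0.04045 → ((0.941176+0.055)/1.055)^2.4 ≈ 0.871367
R_lin = 0.439657, G_lin = 0.300544, B_lin = 0.871367
L = 0.2126×R + 0.7152×G + 0.0722×B
L = 0.2126×0.439657 + 0.7152×0.300544 + 0.0722×0.871367
L ≈ 0.371333


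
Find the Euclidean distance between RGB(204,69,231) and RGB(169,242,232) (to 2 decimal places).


d = √[(R₁-R₂)² + (G₁-G₂)² + (B₁-B₂)²]
d = √[(204-169)² + (69-242)² + (231-232)²]
d = √[1225 + 29929 + 1]
d = √31155
d ≈ 176.51
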